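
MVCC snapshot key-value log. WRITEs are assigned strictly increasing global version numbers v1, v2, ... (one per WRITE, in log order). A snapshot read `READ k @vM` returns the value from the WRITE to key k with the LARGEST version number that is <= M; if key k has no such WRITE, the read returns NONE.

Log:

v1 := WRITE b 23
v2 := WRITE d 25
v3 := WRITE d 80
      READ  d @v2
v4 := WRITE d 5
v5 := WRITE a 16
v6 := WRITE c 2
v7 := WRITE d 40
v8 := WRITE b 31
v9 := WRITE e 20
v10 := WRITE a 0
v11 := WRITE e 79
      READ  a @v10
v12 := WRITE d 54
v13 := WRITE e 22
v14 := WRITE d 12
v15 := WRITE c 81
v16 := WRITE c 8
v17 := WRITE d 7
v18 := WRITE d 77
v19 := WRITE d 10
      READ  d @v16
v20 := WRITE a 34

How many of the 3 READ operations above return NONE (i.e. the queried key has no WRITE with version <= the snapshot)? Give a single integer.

v1: WRITE b=23  (b history now [(1, 23)])
v2: WRITE d=25  (d history now [(2, 25)])
v3: WRITE d=80  (d history now [(2, 25), (3, 80)])
READ d @v2: history=[(2, 25), (3, 80)] -> pick v2 -> 25
v4: WRITE d=5  (d history now [(2, 25), (3, 80), (4, 5)])
v5: WRITE a=16  (a history now [(5, 16)])
v6: WRITE c=2  (c history now [(6, 2)])
v7: WRITE d=40  (d history now [(2, 25), (3, 80), (4, 5), (7, 40)])
v8: WRITE b=31  (b history now [(1, 23), (8, 31)])
v9: WRITE e=20  (e history now [(9, 20)])
v10: WRITE a=0  (a history now [(5, 16), (10, 0)])
v11: WRITE e=79  (e history now [(9, 20), (11, 79)])
READ a @v10: history=[(5, 16), (10, 0)] -> pick v10 -> 0
v12: WRITE d=54  (d history now [(2, 25), (3, 80), (4, 5), (7, 40), (12, 54)])
v13: WRITE e=22  (e history now [(9, 20), (11, 79), (13, 22)])
v14: WRITE d=12  (d history now [(2, 25), (3, 80), (4, 5), (7, 40), (12, 54), (14, 12)])
v15: WRITE c=81  (c history now [(6, 2), (15, 81)])
v16: WRITE c=8  (c history now [(6, 2), (15, 81), (16, 8)])
v17: WRITE d=7  (d history now [(2, 25), (3, 80), (4, 5), (7, 40), (12, 54), (14, 12), (17, 7)])
v18: WRITE d=77  (d history now [(2, 25), (3, 80), (4, 5), (7, 40), (12, 54), (14, 12), (17, 7), (18, 77)])
v19: WRITE d=10  (d history now [(2, 25), (3, 80), (4, 5), (7, 40), (12, 54), (14, 12), (17, 7), (18, 77), (19, 10)])
READ d @v16: history=[(2, 25), (3, 80), (4, 5), (7, 40), (12, 54), (14, 12), (17, 7), (18, 77), (19, 10)] -> pick v14 -> 12
v20: WRITE a=34  (a history now [(5, 16), (10, 0), (20, 34)])
Read results in order: ['25', '0', '12']
NONE count = 0

Answer: 0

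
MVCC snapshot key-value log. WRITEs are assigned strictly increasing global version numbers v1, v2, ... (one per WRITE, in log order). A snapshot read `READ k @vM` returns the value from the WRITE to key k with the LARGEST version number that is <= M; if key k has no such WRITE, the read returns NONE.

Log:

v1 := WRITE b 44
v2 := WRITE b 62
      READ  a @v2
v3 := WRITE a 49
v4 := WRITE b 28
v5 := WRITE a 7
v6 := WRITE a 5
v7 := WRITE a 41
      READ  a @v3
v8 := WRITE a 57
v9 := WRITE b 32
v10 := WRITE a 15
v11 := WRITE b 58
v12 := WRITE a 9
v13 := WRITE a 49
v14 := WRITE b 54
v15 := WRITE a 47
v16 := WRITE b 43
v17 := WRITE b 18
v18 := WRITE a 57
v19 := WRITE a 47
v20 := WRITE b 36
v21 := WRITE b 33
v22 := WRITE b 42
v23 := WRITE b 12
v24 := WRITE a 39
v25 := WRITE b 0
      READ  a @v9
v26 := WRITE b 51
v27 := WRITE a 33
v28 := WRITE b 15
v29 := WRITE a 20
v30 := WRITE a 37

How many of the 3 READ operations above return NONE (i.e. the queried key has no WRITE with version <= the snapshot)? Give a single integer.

v1: WRITE b=44  (b history now [(1, 44)])
v2: WRITE b=62  (b history now [(1, 44), (2, 62)])
READ a @v2: history=[] -> no version <= 2 -> NONE
v3: WRITE a=49  (a history now [(3, 49)])
v4: WRITE b=28  (b history now [(1, 44), (2, 62), (4, 28)])
v5: WRITE a=7  (a history now [(3, 49), (5, 7)])
v6: WRITE a=5  (a history now [(3, 49), (5, 7), (6, 5)])
v7: WRITE a=41  (a history now [(3, 49), (5, 7), (6, 5), (7, 41)])
READ a @v3: history=[(3, 49), (5, 7), (6, 5), (7, 41)] -> pick v3 -> 49
v8: WRITE a=57  (a history now [(3, 49), (5, 7), (6, 5), (7, 41), (8, 57)])
v9: WRITE b=32  (b history now [(1, 44), (2, 62), (4, 28), (9, 32)])
v10: WRITE a=15  (a history now [(3, 49), (5, 7), (6, 5), (7, 41), (8, 57), (10, 15)])
v11: WRITE b=58  (b history now [(1, 44), (2, 62), (4, 28), (9, 32), (11, 58)])
v12: WRITE a=9  (a history now [(3, 49), (5, 7), (6, 5), (7, 41), (8, 57), (10, 15), (12, 9)])
v13: WRITE a=49  (a history now [(3, 49), (5, 7), (6, 5), (7, 41), (8, 57), (10, 15), (12, 9), (13, 49)])
v14: WRITE b=54  (b history now [(1, 44), (2, 62), (4, 28), (9, 32), (11, 58), (14, 54)])
v15: WRITE a=47  (a history now [(3, 49), (5, 7), (6, 5), (7, 41), (8, 57), (10, 15), (12, 9), (13, 49), (15, 47)])
v16: WRITE b=43  (b history now [(1, 44), (2, 62), (4, 28), (9, 32), (11, 58), (14, 54), (16, 43)])
v17: WRITE b=18  (b history now [(1, 44), (2, 62), (4, 28), (9, 32), (11, 58), (14, 54), (16, 43), (17, 18)])
v18: WRITE a=57  (a history now [(3, 49), (5, 7), (6, 5), (7, 41), (8, 57), (10, 15), (12, 9), (13, 49), (15, 47), (18, 57)])
v19: WRITE a=47  (a history now [(3, 49), (5, 7), (6, 5), (7, 41), (8, 57), (10, 15), (12, 9), (13, 49), (15, 47), (18, 57), (19, 47)])
v20: WRITE b=36  (b history now [(1, 44), (2, 62), (4, 28), (9, 32), (11, 58), (14, 54), (16, 43), (17, 18), (20, 36)])
v21: WRITE b=33  (b history now [(1, 44), (2, 62), (4, 28), (9, 32), (11, 58), (14, 54), (16, 43), (17, 18), (20, 36), (21, 33)])
v22: WRITE b=42  (b history now [(1, 44), (2, 62), (4, 28), (9, 32), (11, 58), (14, 54), (16, 43), (17, 18), (20, 36), (21, 33), (22, 42)])
v23: WRITE b=12  (b history now [(1, 44), (2, 62), (4, 28), (9, 32), (11, 58), (14, 54), (16, 43), (17, 18), (20, 36), (21, 33), (22, 42), (23, 12)])
v24: WRITE a=39  (a history now [(3, 49), (5, 7), (6, 5), (7, 41), (8, 57), (10, 15), (12, 9), (13, 49), (15, 47), (18, 57), (19, 47), (24, 39)])
v25: WRITE b=0  (b history now [(1, 44), (2, 62), (4, 28), (9, 32), (11, 58), (14, 54), (16, 43), (17, 18), (20, 36), (21, 33), (22, 42), (23, 12), (25, 0)])
READ a @v9: history=[(3, 49), (5, 7), (6, 5), (7, 41), (8, 57), (10, 15), (12, 9), (13, 49), (15, 47), (18, 57), (19, 47), (24, 39)] -> pick v8 -> 57
v26: WRITE b=51  (b history now [(1, 44), (2, 62), (4, 28), (9, 32), (11, 58), (14, 54), (16, 43), (17, 18), (20, 36), (21, 33), (22, 42), (23, 12), (25, 0), (26, 51)])
v27: WRITE a=33  (a history now [(3, 49), (5, 7), (6, 5), (7, 41), (8, 57), (10, 15), (12, 9), (13, 49), (15, 47), (18, 57), (19, 47), (24, 39), (27, 33)])
v28: WRITE b=15  (b history now [(1, 44), (2, 62), (4, 28), (9, 32), (11, 58), (14, 54), (16, 43), (17, 18), (20, 36), (21, 33), (22, 42), (23, 12), (25, 0), (26, 51), (28, 15)])
v29: WRITE a=20  (a history now [(3, 49), (5, 7), (6, 5), (7, 41), (8, 57), (10, 15), (12, 9), (13, 49), (15, 47), (18, 57), (19, 47), (24, 39), (27, 33), (29, 20)])
v30: WRITE a=37  (a history now [(3, 49), (5, 7), (6, 5), (7, 41), (8, 57), (10, 15), (12, 9), (13, 49), (15, 47), (18, 57), (19, 47), (24, 39), (27, 33), (29, 20), (30, 37)])
Read results in order: ['NONE', '49', '57']
NONE count = 1

Answer: 1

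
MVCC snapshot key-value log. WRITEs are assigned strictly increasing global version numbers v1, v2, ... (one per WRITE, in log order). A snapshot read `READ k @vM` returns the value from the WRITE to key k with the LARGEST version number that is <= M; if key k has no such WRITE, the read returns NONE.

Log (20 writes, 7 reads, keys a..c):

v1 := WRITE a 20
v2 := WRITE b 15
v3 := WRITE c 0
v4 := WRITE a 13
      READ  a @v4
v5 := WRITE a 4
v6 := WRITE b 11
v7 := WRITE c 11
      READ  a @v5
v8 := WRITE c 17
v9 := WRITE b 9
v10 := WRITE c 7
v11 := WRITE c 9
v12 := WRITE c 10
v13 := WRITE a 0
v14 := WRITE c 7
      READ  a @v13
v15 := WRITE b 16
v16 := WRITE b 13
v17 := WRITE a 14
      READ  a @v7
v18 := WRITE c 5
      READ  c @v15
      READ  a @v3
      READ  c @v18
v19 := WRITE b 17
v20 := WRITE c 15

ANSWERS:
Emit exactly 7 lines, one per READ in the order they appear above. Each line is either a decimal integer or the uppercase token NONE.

Answer: 13
4
0
4
7
20
5

Derivation:
v1: WRITE a=20  (a history now [(1, 20)])
v2: WRITE b=15  (b history now [(2, 15)])
v3: WRITE c=0  (c history now [(3, 0)])
v4: WRITE a=13  (a history now [(1, 20), (4, 13)])
READ a @v4: history=[(1, 20), (4, 13)] -> pick v4 -> 13
v5: WRITE a=4  (a history now [(1, 20), (4, 13), (5, 4)])
v6: WRITE b=11  (b history now [(2, 15), (6, 11)])
v7: WRITE c=11  (c history now [(3, 0), (7, 11)])
READ a @v5: history=[(1, 20), (4, 13), (5, 4)] -> pick v5 -> 4
v8: WRITE c=17  (c history now [(3, 0), (7, 11), (8, 17)])
v9: WRITE b=9  (b history now [(2, 15), (6, 11), (9, 9)])
v10: WRITE c=7  (c history now [(3, 0), (7, 11), (8, 17), (10, 7)])
v11: WRITE c=9  (c history now [(3, 0), (7, 11), (8, 17), (10, 7), (11, 9)])
v12: WRITE c=10  (c history now [(3, 0), (7, 11), (8, 17), (10, 7), (11, 9), (12, 10)])
v13: WRITE a=0  (a history now [(1, 20), (4, 13), (5, 4), (13, 0)])
v14: WRITE c=7  (c history now [(3, 0), (7, 11), (8, 17), (10, 7), (11, 9), (12, 10), (14, 7)])
READ a @v13: history=[(1, 20), (4, 13), (5, 4), (13, 0)] -> pick v13 -> 0
v15: WRITE b=16  (b history now [(2, 15), (6, 11), (9, 9), (15, 16)])
v16: WRITE b=13  (b history now [(2, 15), (6, 11), (9, 9), (15, 16), (16, 13)])
v17: WRITE a=14  (a history now [(1, 20), (4, 13), (5, 4), (13, 0), (17, 14)])
READ a @v7: history=[(1, 20), (4, 13), (5, 4), (13, 0), (17, 14)] -> pick v5 -> 4
v18: WRITE c=5  (c history now [(3, 0), (7, 11), (8, 17), (10, 7), (11, 9), (12, 10), (14, 7), (18, 5)])
READ c @v15: history=[(3, 0), (7, 11), (8, 17), (10, 7), (11, 9), (12, 10), (14, 7), (18, 5)] -> pick v14 -> 7
READ a @v3: history=[(1, 20), (4, 13), (5, 4), (13, 0), (17, 14)] -> pick v1 -> 20
READ c @v18: history=[(3, 0), (7, 11), (8, 17), (10, 7), (11, 9), (12, 10), (14, 7), (18, 5)] -> pick v18 -> 5
v19: WRITE b=17  (b history now [(2, 15), (6, 11), (9, 9), (15, 16), (16, 13), (19, 17)])
v20: WRITE c=15  (c history now [(3, 0), (7, 11), (8, 17), (10, 7), (11, 9), (12, 10), (14, 7), (18, 5), (20, 15)])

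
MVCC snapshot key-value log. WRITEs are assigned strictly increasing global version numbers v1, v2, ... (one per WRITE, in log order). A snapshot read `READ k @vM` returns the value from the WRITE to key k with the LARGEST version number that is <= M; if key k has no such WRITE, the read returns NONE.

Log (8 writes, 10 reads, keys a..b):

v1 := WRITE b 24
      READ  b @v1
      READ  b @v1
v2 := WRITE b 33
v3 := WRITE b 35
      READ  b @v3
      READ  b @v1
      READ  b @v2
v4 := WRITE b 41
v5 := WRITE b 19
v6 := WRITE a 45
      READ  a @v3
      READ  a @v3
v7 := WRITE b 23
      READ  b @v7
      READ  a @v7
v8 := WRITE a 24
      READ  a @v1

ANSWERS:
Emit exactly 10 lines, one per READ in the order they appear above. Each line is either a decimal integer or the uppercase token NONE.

v1: WRITE b=24  (b history now [(1, 24)])
READ b @v1: history=[(1, 24)] -> pick v1 -> 24
READ b @v1: history=[(1, 24)] -> pick v1 -> 24
v2: WRITE b=33  (b history now [(1, 24), (2, 33)])
v3: WRITE b=35  (b history now [(1, 24), (2, 33), (3, 35)])
READ b @v3: history=[(1, 24), (2, 33), (3, 35)] -> pick v3 -> 35
READ b @v1: history=[(1, 24), (2, 33), (3, 35)] -> pick v1 -> 24
READ b @v2: history=[(1, 24), (2, 33), (3, 35)] -> pick v2 -> 33
v4: WRITE b=41  (b history now [(1, 24), (2, 33), (3, 35), (4, 41)])
v5: WRITE b=19  (b history now [(1, 24), (2, 33), (3, 35), (4, 41), (5, 19)])
v6: WRITE a=45  (a history now [(6, 45)])
READ a @v3: history=[(6, 45)] -> no version <= 3 -> NONE
READ a @v3: history=[(6, 45)] -> no version <= 3 -> NONE
v7: WRITE b=23  (b history now [(1, 24), (2, 33), (3, 35), (4, 41), (5, 19), (7, 23)])
READ b @v7: history=[(1, 24), (2, 33), (3, 35), (4, 41), (5, 19), (7, 23)] -> pick v7 -> 23
READ a @v7: history=[(6, 45)] -> pick v6 -> 45
v8: WRITE a=24  (a history now [(6, 45), (8, 24)])
READ a @v1: history=[(6, 45), (8, 24)] -> no version <= 1 -> NONE

Answer: 24
24
35
24
33
NONE
NONE
23
45
NONE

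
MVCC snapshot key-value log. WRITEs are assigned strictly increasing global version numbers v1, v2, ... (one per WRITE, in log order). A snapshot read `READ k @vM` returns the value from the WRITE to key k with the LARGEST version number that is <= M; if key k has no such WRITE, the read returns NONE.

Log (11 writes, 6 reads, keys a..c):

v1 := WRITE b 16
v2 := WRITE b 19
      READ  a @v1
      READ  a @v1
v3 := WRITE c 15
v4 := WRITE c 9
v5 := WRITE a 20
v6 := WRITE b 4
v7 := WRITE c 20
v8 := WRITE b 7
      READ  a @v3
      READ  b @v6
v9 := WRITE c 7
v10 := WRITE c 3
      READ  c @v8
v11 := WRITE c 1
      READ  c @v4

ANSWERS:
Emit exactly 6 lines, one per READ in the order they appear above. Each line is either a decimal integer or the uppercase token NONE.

Answer: NONE
NONE
NONE
4
20
9

Derivation:
v1: WRITE b=16  (b history now [(1, 16)])
v2: WRITE b=19  (b history now [(1, 16), (2, 19)])
READ a @v1: history=[] -> no version <= 1 -> NONE
READ a @v1: history=[] -> no version <= 1 -> NONE
v3: WRITE c=15  (c history now [(3, 15)])
v4: WRITE c=9  (c history now [(3, 15), (4, 9)])
v5: WRITE a=20  (a history now [(5, 20)])
v6: WRITE b=4  (b history now [(1, 16), (2, 19), (6, 4)])
v7: WRITE c=20  (c history now [(3, 15), (4, 9), (7, 20)])
v8: WRITE b=7  (b history now [(1, 16), (2, 19), (6, 4), (8, 7)])
READ a @v3: history=[(5, 20)] -> no version <= 3 -> NONE
READ b @v6: history=[(1, 16), (2, 19), (6, 4), (8, 7)] -> pick v6 -> 4
v9: WRITE c=7  (c history now [(3, 15), (4, 9), (7, 20), (9, 7)])
v10: WRITE c=3  (c history now [(3, 15), (4, 9), (7, 20), (9, 7), (10, 3)])
READ c @v8: history=[(3, 15), (4, 9), (7, 20), (9, 7), (10, 3)] -> pick v7 -> 20
v11: WRITE c=1  (c history now [(3, 15), (4, 9), (7, 20), (9, 7), (10, 3), (11, 1)])
READ c @v4: history=[(3, 15), (4, 9), (7, 20), (9, 7), (10, 3), (11, 1)] -> pick v4 -> 9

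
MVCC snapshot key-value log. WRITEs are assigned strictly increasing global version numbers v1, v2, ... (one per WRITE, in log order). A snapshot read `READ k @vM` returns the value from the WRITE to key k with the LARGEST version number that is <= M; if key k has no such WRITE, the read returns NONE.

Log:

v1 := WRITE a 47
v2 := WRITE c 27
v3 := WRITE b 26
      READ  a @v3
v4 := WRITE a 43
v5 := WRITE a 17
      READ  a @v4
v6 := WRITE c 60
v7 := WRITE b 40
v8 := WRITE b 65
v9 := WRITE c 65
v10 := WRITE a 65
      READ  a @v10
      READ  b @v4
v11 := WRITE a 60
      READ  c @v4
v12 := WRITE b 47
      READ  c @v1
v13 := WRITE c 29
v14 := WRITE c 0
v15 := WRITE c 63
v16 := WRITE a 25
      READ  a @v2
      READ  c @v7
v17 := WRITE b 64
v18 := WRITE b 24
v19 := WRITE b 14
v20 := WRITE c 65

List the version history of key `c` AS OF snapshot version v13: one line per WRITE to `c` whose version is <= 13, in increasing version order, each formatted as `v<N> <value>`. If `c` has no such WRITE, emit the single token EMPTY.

Answer: v2 27
v6 60
v9 65
v13 29

Derivation:
Scan writes for key=c with version <= 13:
  v1 WRITE a 47 -> skip
  v2 WRITE c 27 -> keep
  v3 WRITE b 26 -> skip
  v4 WRITE a 43 -> skip
  v5 WRITE a 17 -> skip
  v6 WRITE c 60 -> keep
  v7 WRITE b 40 -> skip
  v8 WRITE b 65 -> skip
  v9 WRITE c 65 -> keep
  v10 WRITE a 65 -> skip
  v11 WRITE a 60 -> skip
  v12 WRITE b 47 -> skip
  v13 WRITE c 29 -> keep
  v14 WRITE c 0 -> drop (> snap)
  v15 WRITE c 63 -> drop (> snap)
  v16 WRITE a 25 -> skip
  v17 WRITE b 64 -> skip
  v18 WRITE b 24 -> skip
  v19 WRITE b 14 -> skip
  v20 WRITE c 65 -> drop (> snap)
Collected: [(2, 27), (6, 60), (9, 65), (13, 29)]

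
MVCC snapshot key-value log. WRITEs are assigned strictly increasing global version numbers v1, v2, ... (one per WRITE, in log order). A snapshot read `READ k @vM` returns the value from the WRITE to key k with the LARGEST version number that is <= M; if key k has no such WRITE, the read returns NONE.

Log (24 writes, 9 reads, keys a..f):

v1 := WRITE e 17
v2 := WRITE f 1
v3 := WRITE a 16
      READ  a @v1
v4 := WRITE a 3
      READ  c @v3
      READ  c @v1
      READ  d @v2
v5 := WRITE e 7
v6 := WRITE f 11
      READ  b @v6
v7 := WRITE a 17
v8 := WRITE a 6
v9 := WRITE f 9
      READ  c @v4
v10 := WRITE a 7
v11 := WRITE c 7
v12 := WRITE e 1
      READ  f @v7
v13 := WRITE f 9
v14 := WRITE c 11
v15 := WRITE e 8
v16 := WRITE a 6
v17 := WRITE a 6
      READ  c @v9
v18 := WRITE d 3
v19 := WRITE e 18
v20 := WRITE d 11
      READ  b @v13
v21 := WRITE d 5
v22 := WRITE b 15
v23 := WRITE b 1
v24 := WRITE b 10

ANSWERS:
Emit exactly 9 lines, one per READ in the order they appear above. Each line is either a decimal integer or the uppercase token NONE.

Answer: NONE
NONE
NONE
NONE
NONE
NONE
11
NONE
NONE

Derivation:
v1: WRITE e=17  (e history now [(1, 17)])
v2: WRITE f=1  (f history now [(2, 1)])
v3: WRITE a=16  (a history now [(3, 16)])
READ a @v1: history=[(3, 16)] -> no version <= 1 -> NONE
v4: WRITE a=3  (a history now [(3, 16), (4, 3)])
READ c @v3: history=[] -> no version <= 3 -> NONE
READ c @v1: history=[] -> no version <= 1 -> NONE
READ d @v2: history=[] -> no version <= 2 -> NONE
v5: WRITE e=7  (e history now [(1, 17), (5, 7)])
v6: WRITE f=11  (f history now [(2, 1), (6, 11)])
READ b @v6: history=[] -> no version <= 6 -> NONE
v7: WRITE a=17  (a history now [(3, 16), (4, 3), (7, 17)])
v8: WRITE a=6  (a history now [(3, 16), (4, 3), (7, 17), (8, 6)])
v9: WRITE f=9  (f history now [(2, 1), (6, 11), (9, 9)])
READ c @v4: history=[] -> no version <= 4 -> NONE
v10: WRITE a=7  (a history now [(3, 16), (4, 3), (7, 17), (8, 6), (10, 7)])
v11: WRITE c=7  (c history now [(11, 7)])
v12: WRITE e=1  (e history now [(1, 17), (5, 7), (12, 1)])
READ f @v7: history=[(2, 1), (6, 11), (9, 9)] -> pick v6 -> 11
v13: WRITE f=9  (f history now [(2, 1), (6, 11), (9, 9), (13, 9)])
v14: WRITE c=11  (c history now [(11, 7), (14, 11)])
v15: WRITE e=8  (e history now [(1, 17), (5, 7), (12, 1), (15, 8)])
v16: WRITE a=6  (a history now [(3, 16), (4, 3), (7, 17), (8, 6), (10, 7), (16, 6)])
v17: WRITE a=6  (a history now [(3, 16), (4, 3), (7, 17), (8, 6), (10, 7), (16, 6), (17, 6)])
READ c @v9: history=[(11, 7), (14, 11)] -> no version <= 9 -> NONE
v18: WRITE d=3  (d history now [(18, 3)])
v19: WRITE e=18  (e history now [(1, 17), (5, 7), (12, 1), (15, 8), (19, 18)])
v20: WRITE d=11  (d history now [(18, 3), (20, 11)])
READ b @v13: history=[] -> no version <= 13 -> NONE
v21: WRITE d=5  (d history now [(18, 3), (20, 11), (21, 5)])
v22: WRITE b=15  (b history now [(22, 15)])
v23: WRITE b=1  (b history now [(22, 15), (23, 1)])
v24: WRITE b=10  (b history now [(22, 15), (23, 1), (24, 10)])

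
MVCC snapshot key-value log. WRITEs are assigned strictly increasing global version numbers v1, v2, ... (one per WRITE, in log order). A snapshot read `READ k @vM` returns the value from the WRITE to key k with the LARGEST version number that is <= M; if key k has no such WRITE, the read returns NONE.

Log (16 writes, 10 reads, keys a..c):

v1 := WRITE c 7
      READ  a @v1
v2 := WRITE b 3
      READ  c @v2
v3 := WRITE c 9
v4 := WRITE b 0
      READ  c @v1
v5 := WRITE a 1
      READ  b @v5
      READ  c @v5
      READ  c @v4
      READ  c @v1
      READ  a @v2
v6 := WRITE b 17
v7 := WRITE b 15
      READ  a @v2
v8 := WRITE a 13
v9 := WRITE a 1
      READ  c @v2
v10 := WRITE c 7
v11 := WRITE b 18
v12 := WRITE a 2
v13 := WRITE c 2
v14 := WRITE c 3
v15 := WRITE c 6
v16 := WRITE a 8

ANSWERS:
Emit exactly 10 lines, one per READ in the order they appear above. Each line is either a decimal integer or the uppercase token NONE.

Answer: NONE
7
7
0
9
9
7
NONE
NONE
7

Derivation:
v1: WRITE c=7  (c history now [(1, 7)])
READ a @v1: history=[] -> no version <= 1 -> NONE
v2: WRITE b=3  (b history now [(2, 3)])
READ c @v2: history=[(1, 7)] -> pick v1 -> 7
v3: WRITE c=9  (c history now [(1, 7), (3, 9)])
v4: WRITE b=0  (b history now [(2, 3), (4, 0)])
READ c @v1: history=[(1, 7), (3, 9)] -> pick v1 -> 7
v5: WRITE a=1  (a history now [(5, 1)])
READ b @v5: history=[(2, 3), (4, 0)] -> pick v4 -> 0
READ c @v5: history=[(1, 7), (3, 9)] -> pick v3 -> 9
READ c @v4: history=[(1, 7), (3, 9)] -> pick v3 -> 9
READ c @v1: history=[(1, 7), (3, 9)] -> pick v1 -> 7
READ a @v2: history=[(5, 1)] -> no version <= 2 -> NONE
v6: WRITE b=17  (b history now [(2, 3), (4, 0), (6, 17)])
v7: WRITE b=15  (b history now [(2, 3), (4, 0), (6, 17), (7, 15)])
READ a @v2: history=[(5, 1)] -> no version <= 2 -> NONE
v8: WRITE a=13  (a history now [(5, 1), (8, 13)])
v9: WRITE a=1  (a history now [(5, 1), (8, 13), (9, 1)])
READ c @v2: history=[(1, 7), (3, 9)] -> pick v1 -> 7
v10: WRITE c=7  (c history now [(1, 7), (3, 9), (10, 7)])
v11: WRITE b=18  (b history now [(2, 3), (4, 0), (6, 17), (7, 15), (11, 18)])
v12: WRITE a=2  (a history now [(5, 1), (8, 13), (9, 1), (12, 2)])
v13: WRITE c=2  (c history now [(1, 7), (3, 9), (10, 7), (13, 2)])
v14: WRITE c=3  (c history now [(1, 7), (3, 9), (10, 7), (13, 2), (14, 3)])
v15: WRITE c=6  (c history now [(1, 7), (3, 9), (10, 7), (13, 2), (14, 3), (15, 6)])
v16: WRITE a=8  (a history now [(5, 1), (8, 13), (9, 1), (12, 2), (16, 8)])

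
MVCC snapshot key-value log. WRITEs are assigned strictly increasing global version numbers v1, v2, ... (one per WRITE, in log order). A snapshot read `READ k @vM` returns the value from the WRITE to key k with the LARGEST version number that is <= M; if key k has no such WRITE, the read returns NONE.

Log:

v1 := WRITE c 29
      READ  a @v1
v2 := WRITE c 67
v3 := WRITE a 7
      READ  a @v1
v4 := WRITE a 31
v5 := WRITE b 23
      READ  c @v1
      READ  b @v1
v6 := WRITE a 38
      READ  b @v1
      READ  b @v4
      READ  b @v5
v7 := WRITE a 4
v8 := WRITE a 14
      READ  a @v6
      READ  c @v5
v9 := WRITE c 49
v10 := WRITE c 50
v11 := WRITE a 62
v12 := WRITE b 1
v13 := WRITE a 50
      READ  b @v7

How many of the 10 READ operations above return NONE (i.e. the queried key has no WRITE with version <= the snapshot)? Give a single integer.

Answer: 5

Derivation:
v1: WRITE c=29  (c history now [(1, 29)])
READ a @v1: history=[] -> no version <= 1 -> NONE
v2: WRITE c=67  (c history now [(1, 29), (2, 67)])
v3: WRITE a=7  (a history now [(3, 7)])
READ a @v1: history=[(3, 7)] -> no version <= 1 -> NONE
v4: WRITE a=31  (a history now [(3, 7), (4, 31)])
v5: WRITE b=23  (b history now [(5, 23)])
READ c @v1: history=[(1, 29), (2, 67)] -> pick v1 -> 29
READ b @v1: history=[(5, 23)] -> no version <= 1 -> NONE
v6: WRITE a=38  (a history now [(3, 7), (4, 31), (6, 38)])
READ b @v1: history=[(5, 23)] -> no version <= 1 -> NONE
READ b @v4: history=[(5, 23)] -> no version <= 4 -> NONE
READ b @v5: history=[(5, 23)] -> pick v5 -> 23
v7: WRITE a=4  (a history now [(3, 7), (4, 31), (6, 38), (7, 4)])
v8: WRITE a=14  (a history now [(3, 7), (4, 31), (6, 38), (7, 4), (8, 14)])
READ a @v6: history=[(3, 7), (4, 31), (6, 38), (7, 4), (8, 14)] -> pick v6 -> 38
READ c @v5: history=[(1, 29), (2, 67)] -> pick v2 -> 67
v9: WRITE c=49  (c history now [(1, 29), (2, 67), (9, 49)])
v10: WRITE c=50  (c history now [(1, 29), (2, 67), (9, 49), (10, 50)])
v11: WRITE a=62  (a history now [(3, 7), (4, 31), (6, 38), (7, 4), (8, 14), (11, 62)])
v12: WRITE b=1  (b history now [(5, 23), (12, 1)])
v13: WRITE a=50  (a history now [(3, 7), (4, 31), (6, 38), (7, 4), (8, 14), (11, 62), (13, 50)])
READ b @v7: history=[(5, 23), (12, 1)] -> pick v5 -> 23
Read results in order: ['NONE', 'NONE', '29', 'NONE', 'NONE', 'NONE', '23', '38', '67', '23']
NONE count = 5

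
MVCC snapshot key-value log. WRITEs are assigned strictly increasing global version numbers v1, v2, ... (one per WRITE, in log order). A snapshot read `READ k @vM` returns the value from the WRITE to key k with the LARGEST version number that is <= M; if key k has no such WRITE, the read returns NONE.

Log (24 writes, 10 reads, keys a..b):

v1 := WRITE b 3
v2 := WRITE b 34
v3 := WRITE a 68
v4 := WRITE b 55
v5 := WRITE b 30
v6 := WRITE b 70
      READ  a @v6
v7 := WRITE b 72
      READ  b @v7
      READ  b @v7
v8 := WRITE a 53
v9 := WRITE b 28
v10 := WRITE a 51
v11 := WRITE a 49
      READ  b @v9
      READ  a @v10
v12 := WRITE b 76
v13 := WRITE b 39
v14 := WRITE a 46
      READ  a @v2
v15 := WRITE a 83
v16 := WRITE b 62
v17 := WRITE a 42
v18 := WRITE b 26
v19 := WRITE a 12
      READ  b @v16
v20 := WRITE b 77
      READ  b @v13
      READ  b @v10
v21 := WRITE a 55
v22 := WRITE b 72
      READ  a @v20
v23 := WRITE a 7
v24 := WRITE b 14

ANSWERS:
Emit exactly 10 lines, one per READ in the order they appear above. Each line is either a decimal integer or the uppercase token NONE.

v1: WRITE b=3  (b history now [(1, 3)])
v2: WRITE b=34  (b history now [(1, 3), (2, 34)])
v3: WRITE a=68  (a history now [(3, 68)])
v4: WRITE b=55  (b history now [(1, 3), (2, 34), (4, 55)])
v5: WRITE b=30  (b history now [(1, 3), (2, 34), (4, 55), (5, 30)])
v6: WRITE b=70  (b history now [(1, 3), (2, 34), (4, 55), (5, 30), (6, 70)])
READ a @v6: history=[(3, 68)] -> pick v3 -> 68
v7: WRITE b=72  (b history now [(1, 3), (2, 34), (4, 55), (5, 30), (6, 70), (7, 72)])
READ b @v7: history=[(1, 3), (2, 34), (4, 55), (5, 30), (6, 70), (7, 72)] -> pick v7 -> 72
READ b @v7: history=[(1, 3), (2, 34), (4, 55), (5, 30), (6, 70), (7, 72)] -> pick v7 -> 72
v8: WRITE a=53  (a history now [(3, 68), (8, 53)])
v9: WRITE b=28  (b history now [(1, 3), (2, 34), (4, 55), (5, 30), (6, 70), (7, 72), (9, 28)])
v10: WRITE a=51  (a history now [(3, 68), (8, 53), (10, 51)])
v11: WRITE a=49  (a history now [(3, 68), (8, 53), (10, 51), (11, 49)])
READ b @v9: history=[(1, 3), (2, 34), (4, 55), (5, 30), (6, 70), (7, 72), (9, 28)] -> pick v9 -> 28
READ a @v10: history=[(3, 68), (8, 53), (10, 51), (11, 49)] -> pick v10 -> 51
v12: WRITE b=76  (b history now [(1, 3), (2, 34), (4, 55), (5, 30), (6, 70), (7, 72), (9, 28), (12, 76)])
v13: WRITE b=39  (b history now [(1, 3), (2, 34), (4, 55), (5, 30), (6, 70), (7, 72), (9, 28), (12, 76), (13, 39)])
v14: WRITE a=46  (a history now [(3, 68), (8, 53), (10, 51), (11, 49), (14, 46)])
READ a @v2: history=[(3, 68), (8, 53), (10, 51), (11, 49), (14, 46)] -> no version <= 2 -> NONE
v15: WRITE a=83  (a history now [(3, 68), (8, 53), (10, 51), (11, 49), (14, 46), (15, 83)])
v16: WRITE b=62  (b history now [(1, 3), (2, 34), (4, 55), (5, 30), (6, 70), (7, 72), (9, 28), (12, 76), (13, 39), (16, 62)])
v17: WRITE a=42  (a history now [(3, 68), (8, 53), (10, 51), (11, 49), (14, 46), (15, 83), (17, 42)])
v18: WRITE b=26  (b history now [(1, 3), (2, 34), (4, 55), (5, 30), (6, 70), (7, 72), (9, 28), (12, 76), (13, 39), (16, 62), (18, 26)])
v19: WRITE a=12  (a history now [(3, 68), (8, 53), (10, 51), (11, 49), (14, 46), (15, 83), (17, 42), (19, 12)])
READ b @v16: history=[(1, 3), (2, 34), (4, 55), (5, 30), (6, 70), (7, 72), (9, 28), (12, 76), (13, 39), (16, 62), (18, 26)] -> pick v16 -> 62
v20: WRITE b=77  (b history now [(1, 3), (2, 34), (4, 55), (5, 30), (6, 70), (7, 72), (9, 28), (12, 76), (13, 39), (16, 62), (18, 26), (20, 77)])
READ b @v13: history=[(1, 3), (2, 34), (4, 55), (5, 30), (6, 70), (7, 72), (9, 28), (12, 76), (13, 39), (16, 62), (18, 26), (20, 77)] -> pick v13 -> 39
READ b @v10: history=[(1, 3), (2, 34), (4, 55), (5, 30), (6, 70), (7, 72), (9, 28), (12, 76), (13, 39), (16, 62), (18, 26), (20, 77)] -> pick v9 -> 28
v21: WRITE a=55  (a history now [(3, 68), (8, 53), (10, 51), (11, 49), (14, 46), (15, 83), (17, 42), (19, 12), (21, 55)])
v22: WRITE b=72  (b history now [(1, 3), (2, 34), (4, 55), (5, 30), (6, 70), (7, 72), (9, 28), (12, 76), (13, 39), (16, 62), (18, 26), (20, 77), (22, 72)])
READ a @v20: history=[(3, 68), (8, 53), (10, 51), (11, 49), (14, 46), (15, 83), (17, 42), (19, 12), (21, 55)] -> pick v19 -> 12
v23: WRITE a=7  (a history now [(3, 68), (8, 53), (10, 51), (11, 49), (14, 46), (15, 83), (17, 42), (19, 12), (21, 55), (23, 7)])
v24: WRITE b=14  (b history now [(1, 3), (2, 34), (4, 55), (5, 30), (6, 70), (7, 72), (9, 28), (12, 76), (13, 39), (16, 62), (18, 26), (20, 77), (22, 72), (24, 14)])

Answer: 68
72
72
28
51
NONE
62
39
28
12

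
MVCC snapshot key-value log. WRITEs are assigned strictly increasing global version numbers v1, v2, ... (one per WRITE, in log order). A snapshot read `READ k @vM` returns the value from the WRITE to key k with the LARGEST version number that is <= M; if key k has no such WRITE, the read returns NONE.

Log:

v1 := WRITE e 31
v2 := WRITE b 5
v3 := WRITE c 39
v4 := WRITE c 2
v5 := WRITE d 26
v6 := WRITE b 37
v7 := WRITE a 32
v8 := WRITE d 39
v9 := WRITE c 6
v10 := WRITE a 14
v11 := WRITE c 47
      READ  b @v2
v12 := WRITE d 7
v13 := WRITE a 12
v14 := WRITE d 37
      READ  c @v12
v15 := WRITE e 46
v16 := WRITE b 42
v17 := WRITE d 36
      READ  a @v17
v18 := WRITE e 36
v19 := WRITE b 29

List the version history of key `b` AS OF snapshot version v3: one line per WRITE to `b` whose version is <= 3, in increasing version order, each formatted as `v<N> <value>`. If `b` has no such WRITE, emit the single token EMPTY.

Answer: v2 5

Derivation:
Scan writes for key=b with version <= 3:
  v1 WRITE e 31 -> skip
  v2 WRITE b 5 -> keep
  v3 WRITE c 39 -> skip
  v4 WRITE c 2 -> skip
  v5 WRITE d 26 -> skip
  v6 WRITE b 37 -> drop (> snap)
  v7 WRITE a 32 -> skip
  v8 WRITE d 39 -> skip
  v9 WRITE c 6 -> skip
  v10 WRITE a 14 -> skip
  v11 WRITE c 47 -> skip
  v12 WRITE d 7 -> skip
  v13 WRITE a 12 -> skip
  v14 WRITE d 37 -> skip
  v15 WRITE e 46 -> skip
  v16 WRITE b 42 -> drop (> snap)
  v17 WRITE d 36 -> skip
  v18 WRITE e 36 -> skip
  v19 WRITE b 29 -> drop (> snap)
Collected: [(2, 5)]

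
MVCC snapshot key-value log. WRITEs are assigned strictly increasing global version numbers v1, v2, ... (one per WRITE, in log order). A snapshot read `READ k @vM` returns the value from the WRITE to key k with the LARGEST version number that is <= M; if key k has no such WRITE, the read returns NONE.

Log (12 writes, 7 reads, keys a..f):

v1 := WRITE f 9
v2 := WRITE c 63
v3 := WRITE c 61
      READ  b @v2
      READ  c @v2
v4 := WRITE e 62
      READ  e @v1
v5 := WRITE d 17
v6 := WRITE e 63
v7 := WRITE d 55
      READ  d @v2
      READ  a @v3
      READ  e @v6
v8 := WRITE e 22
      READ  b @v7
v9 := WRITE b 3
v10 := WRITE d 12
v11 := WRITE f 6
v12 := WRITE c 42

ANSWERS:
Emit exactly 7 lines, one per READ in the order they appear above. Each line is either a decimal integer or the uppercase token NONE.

Answer: NONE
63
NONE
NONE
NONE
63
NONE

Derivation:
v1: WRITE f=9  (f history now [(1, 9)])
v2: WRITE c=63  (c history now [(2, 63)])
v3: WRITE c=61  (c history now [(2, 63), (3, 61)])
READ b @v2: history=[] -> no version <= 2 -> NONE
READ c @v2: history=[(2, 63), (3, 61)] -> pick v2 -> 63
v4: WRITE e=62  (e history now [(4, 62)])
READ e @v1: history=[(4, 62)] -> no version <= 1 -> NONE
v5: WRITE d=17  (d history now [(5, 17)])
v6: WRITE e=63  (e history now [(4, 62), (6, 63)])
v7: WRITE d=55  (d history now [(5, 17), (7, 55)])
READ d @v2: history=[(5, 17), (7, 55)] -> no version <= 2 -> NONE
READ a @v3: history=[] -> no version <= 3 -> NONE
READ e @v6: history=[(4, 62), (6, 63)] -> pick v6 -> 63
v8: WRITE e=22  (e history now [(4, 62), (6, 63), (8, 22)])
READ b @v7: history=[] -> no version <= 7 -> NONE
v9: WRITE b=3  (b history now [(9, 3)])
v10: WRITE d=12  (d history now [(5, 17), (7, 55), (10, 12)])
v11: WRITE f=6  (f history now [(1, 9), (11, 6)])
v12: WRITE c=42  (c history now [(2, 63), (3, 61), (12, 42)])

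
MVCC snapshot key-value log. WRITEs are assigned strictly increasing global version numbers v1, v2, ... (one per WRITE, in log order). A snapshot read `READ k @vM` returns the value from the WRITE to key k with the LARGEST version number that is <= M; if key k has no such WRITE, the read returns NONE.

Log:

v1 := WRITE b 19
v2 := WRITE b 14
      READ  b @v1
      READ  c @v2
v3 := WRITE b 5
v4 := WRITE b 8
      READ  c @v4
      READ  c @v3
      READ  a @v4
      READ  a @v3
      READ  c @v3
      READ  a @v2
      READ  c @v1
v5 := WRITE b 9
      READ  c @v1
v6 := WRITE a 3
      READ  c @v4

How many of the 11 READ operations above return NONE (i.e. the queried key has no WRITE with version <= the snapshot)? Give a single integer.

v1: WRITE b=19  (b history now [(1, 19)])
v2: WRITE b=14  (b history now [(1, 19), (2, 14)])
READ b @v1: history=[(1, 19), (2, 14)] -> pick v1 -> 19
READ c @v2: history=[] -> no version <= 2 -> NONE
v3: WRITE b=5  (b history now [(1, 19), (2, 14), (3, 5)])
v4: WRITE b=8  (b history now [(1, 19), (2, 14), (3, 5), (4, 8)])
READ c @v4: history=[] -> no version <= 4 -> NONE
READ c @v3: history=[] -> no version <= 3 -> NONE
READ a @v4: history=[] -> no version <= 4 -> NONE
READ a @v3: history=[] -> no version <= 3 -> NONE
READ c @v3: history=[] -> no version <= 3 -> NONE
READ a @v2: history=[] -> no version <= 2 -> NONE
READ c @v1: history=[] -> no version <= 1 -> NONE
v5: WRITE b=9  (b history now [(1, 19), (2, 14), (3, 5), (4, 8), (5, 9)])
READ c @v1: history=[] -> no version <= 1 -> NONE
v6: WRITE a=3  (a history now [(6, 3)])
READ c @v4: history=[] -> no version <= 4 -> NONE
Read results in order: ['19', 'NONE', 'NONE', 'NONE', 'NONE', 'NONE', 'NONE', 'NONE', 'NONE', 'NONE', 'NONE']
NONE count = 10

Answer: 10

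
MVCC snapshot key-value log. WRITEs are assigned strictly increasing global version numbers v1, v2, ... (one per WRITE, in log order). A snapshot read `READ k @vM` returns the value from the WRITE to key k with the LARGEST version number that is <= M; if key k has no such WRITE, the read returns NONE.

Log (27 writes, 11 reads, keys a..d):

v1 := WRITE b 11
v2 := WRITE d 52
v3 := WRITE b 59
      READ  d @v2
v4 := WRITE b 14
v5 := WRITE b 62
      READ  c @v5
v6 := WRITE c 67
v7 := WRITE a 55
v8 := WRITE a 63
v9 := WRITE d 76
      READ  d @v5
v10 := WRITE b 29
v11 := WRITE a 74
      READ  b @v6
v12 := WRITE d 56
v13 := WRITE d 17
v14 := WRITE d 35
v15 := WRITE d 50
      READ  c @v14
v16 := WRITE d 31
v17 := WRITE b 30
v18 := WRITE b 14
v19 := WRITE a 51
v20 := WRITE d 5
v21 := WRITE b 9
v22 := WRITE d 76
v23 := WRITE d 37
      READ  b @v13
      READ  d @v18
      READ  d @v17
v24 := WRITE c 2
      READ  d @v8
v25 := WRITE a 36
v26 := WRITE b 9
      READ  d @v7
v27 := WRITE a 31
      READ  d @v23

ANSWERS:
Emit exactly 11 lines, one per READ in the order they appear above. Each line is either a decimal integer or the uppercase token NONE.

Answer: 52
NONE
52
62
67
29
31
31
52
52
37

Derivation:
v1: WRITE b=11  (b history now [(1, 11)])
v2: WRITE d=52  (d history now [(2, 52)])
v3: WRITE b=59  (b history now [(1, 11), (3, 59)])
READ d @v2: history=[(2, 52)] -> pick v2 -> 52
v4: WRITE b=14  (b history now [(1, 11), (3, 59), (4, 14)])
v5: WRITE b=62  (b history now [(1, 11), (3, 59), (4, 14), (5, 62)])
READ c @v5: history=[] -> no version <= 5 -> NONE
v6: WRITE c=67  (c history now [(6, 67)])
v7: WRITE a=55  (a history now [(7, 55)])
v8: WRITE a=63  (a history now [(7, 55), (8, 63)])
v9: WRITE d=76  (d history now [(2, 52), (9, 76)])
READ d @v5: history=[(2, 52), (9, 76)] -> pick v2 -> 52
v10: WRITE b=29  (b history now [(1, 11), (3, 59), (4, 14), (5, 62), (10, 29)])
v11: WRITE a=74  (a history now [(7, 55), (8, 63), (11, 74)])
READ b @v6: history=[(1, 11), (3, 59), (4, 14), (5, 62), (10, 29)] -> pick v5 -> 62
v12: WRITE d=56  (d history now [(2, 52), (9, 76), (12, 56)])
v13: WRITE d=17  (d history now [(2, 52), (9, 76), (12, 56), (13, 17)])
v14: WRITE d=35  (d history now [(2, 52), (9, 76), (12, 56), (13, 17), (14, 35)])
v15: WRITE d=50  (d history now [(2, 52), (9, 76), (12, 56), (13, 17), (14, 35), (15, 50)])
READ c @v14: history=[(6, 67)] -> pick v6 -> 67
v16: WRITE d=31  (d history now [(2, 52), (9, 76), (12, 56), (13, 17), (14, 35), (15, 50), (16, 31)])
v17: WRITE b=30  (b history now [(1, 11), (3, 59), (4, 14), (5, 62), (10, 29), (17, 30)])
v18: WRITE b=14  (b history now [(1, 11), (3, 59), (4, 14), (5, 62), (10, 29), (17, 30), (18, 14)])
v19: WRITE a=51  (a history now [(7, 55), (8, 63), (11, 74), (19, 51)])
v20: WRITE d=5  (d history now [(2, 52), (9, 76), (12, 56), (13, 17), (14, 35), (15, 50), (16, 31), (20, 5)])
v21: WRITE b=9  (b history now [(1, 11), (3, 59), (4, 14), (5, 62), (10, 29), (17, 30), (18, 14), (21, 9)])
v22: WRITE d=76  (d history now [(2, 52), (9, 76), (12, 56), (13, 17), (14, 35), (15, 50), (16, 31), (20, 5), (22, 76)])
v23: WRITE d=37  (d history now [(2, 52), (9, 76), (12, 56), (13, 17), (14, 35), (15, 50), (16, 31), (20, 5), (22, 76), (23, 37)])
READ b @v13: history=[(1, 11), (3, 59), (4, 14), (5, 62), (10, 29), (17, 30), (18, 14), (21, 9)] -> pick v10 -> 29
READ d @v18: history=[(2, 52), (9, 76), (12, 56), (13, 17), (14, 35), (15, 50), (16, 31), (20, 5), (22, 76), (23, 37)] -> pick v16 -> 31
READ d @v17: history=[(2, 52), (9, 76), (12, 56), (13, 17), (14, 35), (15, 50), (16, 31), (20, 5), (22, 76), (23, 37)] -> pick v16 -> 31
v24: WRITE c=2  (c history now [(6, 67), (24, 2)])
READ d @v8: history=[(2, 52), (9, 76), (12, 56), (13, 17), (14, 35), (15, 50), (16, 31), (20, 5), (22, 76), (23, 37)] -> pick v2 -> 52
v25: WRITE a=36  (a history now [(7, 55), (8, 63), (11, 74), (19, 51), (25, 36)])
v26: WRITE b=9  (b history now [(1, 11), (3, 59), (4, 14), (5, 62), (10, 29), (17, 30), (18, 14), (21, 9), (26, 9)])
READ d @v7: history=[(2, 52), (9, 76), (12, 56), (13, 17), (14, 35), (15, 50), (16, 31), (20, 5), (22, 76), (23, 37)] -> pick v2 -> 52
v27: WRITE a=31  (a history now [(7, 55), (8, 63), (11, 74), (19, 51), (25, 36), (27, 31)])
READ d @v23: history=[(2, 52), (9, 76), (12, 56), (13, 17), (14, 35), (15, 50), (16, 31), (20, 5), (22, 76), (23, 37)] -> pick v23 -> 37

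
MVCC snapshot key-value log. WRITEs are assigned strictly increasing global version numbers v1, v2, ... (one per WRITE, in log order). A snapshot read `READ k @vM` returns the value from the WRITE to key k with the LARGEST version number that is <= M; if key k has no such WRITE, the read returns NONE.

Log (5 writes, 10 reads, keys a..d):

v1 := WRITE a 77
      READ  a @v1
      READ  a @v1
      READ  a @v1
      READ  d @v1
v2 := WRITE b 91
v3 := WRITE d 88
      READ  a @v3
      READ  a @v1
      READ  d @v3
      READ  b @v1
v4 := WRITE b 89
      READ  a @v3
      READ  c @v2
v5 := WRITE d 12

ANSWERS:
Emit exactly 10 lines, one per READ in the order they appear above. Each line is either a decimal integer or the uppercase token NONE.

v1: WRITE a=77  (a history now [(1, 77)])
READ a @v1: history=[(1, 77)] -> pick v1 -> 77
READ a @v1: history=[(1, 77)] -> pick v1 -> 77
READ a @v1: history=[(1, 77)] -> pick v1 -> 77
READ d @v1: history=[] -> no version <= 1 -> NONE
v2: WRITE b=91  (b history now [(2, 91)])
v3: WRITE d=88  (d history now [(3, 88)])
READ a @v3: history=[(1, 77)] -> pick v1 -> 77
READ a @v1: history=[(1, 77)] -> pick v1 -> 77
READ d @v3: history=[(3, 88)] -> pick v3 -> 88
READ b @v1: history=[(2, 91)] -> no version <= 1 -> NONE
v4: WRITE b=89  (b history now [(2, 91), (4, 89)])
READ a @v3: history=[(1, 77)] -> pick v1 -> 77
READ c @v2: history=[] -> no version <= 2 -> NONE
v5: WRITE d=12  (d history now [(3, 88), (5, 12)])

Answer: 77
77
77
NONE
77
77
88
NONE
77
NONE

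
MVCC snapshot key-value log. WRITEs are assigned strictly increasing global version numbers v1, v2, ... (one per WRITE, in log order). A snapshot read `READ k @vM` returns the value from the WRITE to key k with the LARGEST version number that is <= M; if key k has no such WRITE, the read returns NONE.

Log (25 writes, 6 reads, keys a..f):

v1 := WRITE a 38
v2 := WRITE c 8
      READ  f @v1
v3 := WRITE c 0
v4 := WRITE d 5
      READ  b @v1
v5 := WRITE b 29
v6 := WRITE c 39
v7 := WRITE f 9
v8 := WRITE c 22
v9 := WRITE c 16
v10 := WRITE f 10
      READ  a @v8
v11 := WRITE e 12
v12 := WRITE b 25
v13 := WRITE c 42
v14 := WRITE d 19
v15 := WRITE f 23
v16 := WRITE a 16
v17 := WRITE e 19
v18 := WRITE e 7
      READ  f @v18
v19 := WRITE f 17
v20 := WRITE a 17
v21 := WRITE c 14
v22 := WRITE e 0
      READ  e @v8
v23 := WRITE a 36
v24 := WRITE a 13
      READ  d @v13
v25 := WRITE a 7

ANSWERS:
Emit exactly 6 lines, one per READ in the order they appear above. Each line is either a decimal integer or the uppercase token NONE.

v1: WRITE a=38  (a history now [(1, 38)])
v2: WRITE c=8  (c history now [(2, 8)])
READ f @v1: history=[] -> no version <= 1 -> NONE
v3: WRITE c=0  (c history now [(2, 8), (3, 0)])
v4: WRITE d=5  (d history now [(4, 5)])
READ b @v1: history=[] -> no version <= 1 -> NONE
v5: WRITE b=29  (b history now [(5, 29)])
v6: WRITE c=39  (c history now [(2, 8), (3, 0), (6, 39)])
v7: WRITE f=9  (f history now [(7, 9)])
v8: WRITE c=22  (c history now [(2, 8), (3, 0), (6, 39), (8, 22)])
v9: WRITE c=16  (c history now [(2, 8), (3, 0), (6, 39), (8, 22), (9, 16)])
v10: WRITE f=10  (f history now [(7, 9), (10, 10)])
READ a @v8: history=[(1, 38)] -> pick v1 -> 38
v11: WRITE e=12  (e history now [(11, 12)])
v12: WRITE b=25  (b history now [(5, 29), (12, 25)])
v13: WRITE c=42  (c history now [(2, 8), (3, 0), (6, 39), (8, 22), (9, 16), (13, 42)])
v14: WRITE d=19  (d history now [(4, 5), (14, 19)])
v15: WRITE f=23  (f history now [(7, 9), (10, 10), (15, 23)])
v16: WRITE a=16  (a history now [(1, 38), (16, 16)])
v17: WRITE e=19  (e history now [(11, 12), (17, 19)])
v18: WRITE e=7  (e history now [(11, 12), (17, 19), (18, 7)])
READ f @v18: history=[(7, 9), (10, 10), (15, 23)] -> pick v15 -> 23
v19: WRITE f=17  (f history now [(7, 9), (10, 10), (15, 23), (19, 17)])
v20: WRITE a=17  (a history now [(1, 38), (16, 16), (20, 17)])
v21: WRITE c=14  (c history now [(2, 8), (3, 0), (6, 39), (8, 22), (9, 16), (13, 42), (21, 14)])
v22: WRITE e=0  (e history now [(11, 12), (17, 19), (18, 7), (22, 0)])
READ e @v8: history=[(11, 12), (17, 19), (18, 7), (22, 0)] -> no version <= 8 -> NONE
v23: WRITE a=36  (a history now [(1, 38), (16, 16), (20, 17), (23, 36)])
v24: WRITE a=13  (a history now [(1, 38), (16, 16), (20, 17), (23, 36), (24, 13)])
READ d @v13: history=[(4, 5), (14, 19)] -> pick v4 -> 5
v25: WRITE a=7  (a history now [(1, 38), (16, 16), (20, 17), (23, 36), (24, 13), (25, 7)])

Answer: NONE
NONE
38
23
NONE
5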